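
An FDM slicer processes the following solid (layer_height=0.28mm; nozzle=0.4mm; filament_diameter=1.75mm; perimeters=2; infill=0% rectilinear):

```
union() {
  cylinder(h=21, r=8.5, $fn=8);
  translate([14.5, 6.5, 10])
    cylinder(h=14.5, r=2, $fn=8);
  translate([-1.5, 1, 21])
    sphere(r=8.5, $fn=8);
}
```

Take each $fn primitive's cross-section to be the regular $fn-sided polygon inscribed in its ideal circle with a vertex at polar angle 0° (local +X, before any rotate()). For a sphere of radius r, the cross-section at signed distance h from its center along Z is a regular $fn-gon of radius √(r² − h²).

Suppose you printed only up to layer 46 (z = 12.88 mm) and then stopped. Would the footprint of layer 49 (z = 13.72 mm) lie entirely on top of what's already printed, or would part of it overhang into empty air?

Compare the two slices. At z = 12.88: the cylinder: section is a regular 8-gon, circumradius r=8.5 (area = (8/2)·8.500²·sin(360°/8) = 204.35 mm²); the r=2 cylinder at (14.5, 6.5) gives a regular 8-gon of circumradius 2 (constant along its height) (area = (8/2)·2.000²·sin(360°/8) = 11.31 mm²); the r=8.5 sphere at (-1.5, 1) slices to a regular 8-gon of circumradius 2.513 (√(r²−h²) with h=8.12 from center) (area = (8/2)·2.513²·sin(360°/8) = 17.86 mm²); Merging all regions: the regions partially overlap — summed areas 233.53 mm² minus the doubly-counted overlap 17.86 mm² gives 215.67 mm² — area = 215.67 mm². At z = 13.72: the cylinder: section is a regular 8-gon, circumradius r=8.5 (area = (8/2)·8.500²·sin(360°/8) = 204.35 mm²); the r=2 cylinder at (14.5, 6.5) gives a regular 8-gon of circumradius 2 (constant along its height) (area = (8/2)·2.000²·sin(360°/8) = 11.31 mm²); the r=8.5 sphere at (-1.5, 1) slices to a regular 8-gon of circumradius 4.388 (√(r²−h²) with h=7.28 from center) (area = (8/2)·4.388²·sin(360°/8) = 54.45 mm²); Merging all regions: the regions partially overlap — summed areas 270.12 mm² minus the doubly-counted overlap 54.45 mm² gives 215.67 mm² — area = 215.67 mm². Checking containment: the cross-section at z = 13.72 is a subset of the cross-section at z = 12.88.

entirely on top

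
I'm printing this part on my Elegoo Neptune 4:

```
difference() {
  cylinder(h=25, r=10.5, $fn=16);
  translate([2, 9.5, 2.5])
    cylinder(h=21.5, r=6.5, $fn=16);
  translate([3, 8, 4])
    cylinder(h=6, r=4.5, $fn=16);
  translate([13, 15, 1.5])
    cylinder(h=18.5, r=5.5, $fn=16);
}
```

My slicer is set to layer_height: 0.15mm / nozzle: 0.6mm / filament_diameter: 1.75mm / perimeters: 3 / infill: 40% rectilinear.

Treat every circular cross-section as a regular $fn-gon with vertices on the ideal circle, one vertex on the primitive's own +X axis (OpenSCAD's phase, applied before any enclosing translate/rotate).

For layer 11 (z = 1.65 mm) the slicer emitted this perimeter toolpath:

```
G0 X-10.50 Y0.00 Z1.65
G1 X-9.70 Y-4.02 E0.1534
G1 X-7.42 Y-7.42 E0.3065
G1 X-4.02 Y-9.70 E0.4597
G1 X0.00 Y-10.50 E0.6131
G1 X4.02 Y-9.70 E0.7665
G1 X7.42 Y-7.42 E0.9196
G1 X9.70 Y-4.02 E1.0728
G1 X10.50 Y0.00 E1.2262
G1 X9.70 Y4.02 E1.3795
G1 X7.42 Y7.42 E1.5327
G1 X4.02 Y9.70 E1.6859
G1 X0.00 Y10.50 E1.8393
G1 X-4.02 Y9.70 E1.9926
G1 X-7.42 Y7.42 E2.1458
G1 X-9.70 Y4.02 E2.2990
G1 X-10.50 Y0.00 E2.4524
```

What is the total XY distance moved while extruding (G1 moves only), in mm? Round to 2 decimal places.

Sum the Euclidean lengths of each G1 segment: total = 65.54 mm.

65.54 mm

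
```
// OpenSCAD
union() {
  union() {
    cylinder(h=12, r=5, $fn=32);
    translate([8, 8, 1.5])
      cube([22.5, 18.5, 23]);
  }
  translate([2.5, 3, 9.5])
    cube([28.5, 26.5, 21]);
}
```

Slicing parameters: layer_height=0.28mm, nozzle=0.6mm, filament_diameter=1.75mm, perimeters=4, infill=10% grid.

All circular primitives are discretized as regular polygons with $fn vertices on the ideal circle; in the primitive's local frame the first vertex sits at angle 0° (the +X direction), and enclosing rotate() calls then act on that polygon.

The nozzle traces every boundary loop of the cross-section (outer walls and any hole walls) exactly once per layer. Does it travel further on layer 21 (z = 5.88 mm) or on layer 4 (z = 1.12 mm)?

Layer 21 (z = 5.88): the r=5 cylinder gives a regular 32-gon of circumradius 5 (constant along its height) (perimeter = 2·32·5.000·sin(180°/32) = 31.37 mm); the cube at (8, 8) (footprint 22.5×18.5) is included at this height (perimeter 82.00 mm); Taking the union: the 2 present regions are separate (no shared area or edge), so areas and boundary lengths simply add and each stays a separate island — boundary = 113.37 mm; the cube at (2.5, 3) is absent (z outside [9.5, 30.5]); Taking the union: only that combined region is present, so the union is just that shape — boundary = 113.37 mm. So its perimeter = 113.37 mm. Layer 4 (z = 1.12): the r=5 cylinder contributes a regular 32-gon of circumradius 5 (perimeter = 2·32·5.000·sin(180°/32) = 31.37 mm); the cube at (8, 8) is not intersected at this z (z outside [1.5, 24.5]); Merging all regions: only the r=5 cylinder is present, so the union is just that shape — boundary = 31.37 mm; the cube at (2.5, 3) is not intersected at this z (z outside [9.5, 30.5]); Taking the union: only the result so far is present, so the union is just that shape — boundary = 31.37 mm. So its perimeter = 31.37 mm. Layer 21 is larger (113.37 vs 31.37 mm).

layer 21 (z = 5.88 mm)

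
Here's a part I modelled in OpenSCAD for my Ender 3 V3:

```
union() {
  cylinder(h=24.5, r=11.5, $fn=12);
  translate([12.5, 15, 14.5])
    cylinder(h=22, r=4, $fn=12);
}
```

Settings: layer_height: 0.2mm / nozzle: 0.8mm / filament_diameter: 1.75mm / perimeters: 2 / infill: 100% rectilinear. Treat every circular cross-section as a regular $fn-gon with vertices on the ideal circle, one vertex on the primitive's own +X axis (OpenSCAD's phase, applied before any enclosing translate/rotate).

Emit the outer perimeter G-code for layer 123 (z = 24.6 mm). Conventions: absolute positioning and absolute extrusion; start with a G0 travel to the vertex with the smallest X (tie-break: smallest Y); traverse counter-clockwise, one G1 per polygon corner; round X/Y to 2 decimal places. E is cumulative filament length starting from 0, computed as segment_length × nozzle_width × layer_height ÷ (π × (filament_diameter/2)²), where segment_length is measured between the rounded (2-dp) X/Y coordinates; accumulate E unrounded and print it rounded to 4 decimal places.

At z = 24.6 mm: the cylinder does not reach this height (z outside [0, 24.5]); the cylinder at (12.5, 15): section is a regular 12-gon, circumradius r=4; Taking the union: only the r=4 cylinder at (12.5, 15) is present, so the union is just that shape — 1 connected region. The outline is a single polygon with 12 vertices. Extrusion per mm of travel: 0.8 × 0.2 / (π × 0.875²) = 0.066520. Accumulating E over each segment gives final E = 1.6518.

G0 X8.50 Y15.00 Z24.60
G1 X9.04 Y13.00 E0.1378
G1 X10.50 Y11.54 E0.2752
G1 X12.50 Y11.00 E0.4130
G1 X14.50 Y11.54 E0.5508
G1 X15.96 Y13.00 E0.6881
G1 X16.50 Y15.00 E0.8259
G1 X15.96 Y17.00 E0.9637
G1 X14.50 Y18.46 E1.1011
G1 X12.50 Y19.00 E1.2389
G1 X10.50 Y18.46 E1.3767
G1 X9.04 Y17.00 E1.5140
G1 X8.50 Y15.00 E1.6518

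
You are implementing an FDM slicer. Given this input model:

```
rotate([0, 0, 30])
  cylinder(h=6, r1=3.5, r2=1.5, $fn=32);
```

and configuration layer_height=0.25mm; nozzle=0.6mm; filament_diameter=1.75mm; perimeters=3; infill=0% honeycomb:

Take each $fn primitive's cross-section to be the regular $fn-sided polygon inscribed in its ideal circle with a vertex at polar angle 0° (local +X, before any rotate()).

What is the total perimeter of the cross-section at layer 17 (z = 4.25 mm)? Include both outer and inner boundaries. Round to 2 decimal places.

13.07 mm

At z = 4.25 mm: the cone: at t=0.708 of its height the radius interpolates to r₁+(r₂−r₁)t = 2.083, giving a regular 32-gon of that circumradius (perimeter = 2·32·2.083·sin(180°/32) = 13.07 mm); (rotated 30° about Z; rotation is an isometry so areas/perimeters/island counts are preserved). Overall, the cross-section is a single solid region. Total boundary length (outer) = 13.07 mm.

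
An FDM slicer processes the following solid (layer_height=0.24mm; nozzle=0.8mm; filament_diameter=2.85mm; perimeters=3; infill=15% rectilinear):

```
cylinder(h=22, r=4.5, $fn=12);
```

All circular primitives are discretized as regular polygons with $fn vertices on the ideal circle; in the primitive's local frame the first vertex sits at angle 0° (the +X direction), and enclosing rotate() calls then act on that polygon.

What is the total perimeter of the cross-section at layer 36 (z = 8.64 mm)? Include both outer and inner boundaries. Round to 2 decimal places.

At z = 8.64 mm: the cylinder: section is a regular 12-gon, circumradius r=4.5 (perimeter = 2·12·4.500·sin(180°/12) = 27.95 mm). Overall, the cross-section is a single solid region. Total boundary length (outer) = 27.95 mm.

27.95 mm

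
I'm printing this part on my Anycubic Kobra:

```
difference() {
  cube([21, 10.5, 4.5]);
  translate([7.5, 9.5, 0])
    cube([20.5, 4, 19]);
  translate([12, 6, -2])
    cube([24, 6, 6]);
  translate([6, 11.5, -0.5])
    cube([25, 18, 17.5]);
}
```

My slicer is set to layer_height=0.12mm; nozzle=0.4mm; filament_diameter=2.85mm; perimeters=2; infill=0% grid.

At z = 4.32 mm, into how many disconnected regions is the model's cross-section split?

1

At z = 4.32 mm: the 21×10.5 cube contributes its full rectangle; the 20.5×4 cube at (7.5, 9.5) contributes its full rectangle; the cube at (12, 6) is absent (z outside [-2, 4]); the 25×18 cube at (6, 11.5) contributes its full rectangle; Subtracting the remaining from the first: starting from the 21×10.5 cube, the 20.5×4 cube at (7.5, 9.5) partially overlaps it — only the 13.50 mm² overlap (of its 82.00 mm²) is removed, clipping the outline; the 25×18 cube at (6, 11.5) misses the remaining region (no effect) — 1 connected region. The result has 1 disconnected region.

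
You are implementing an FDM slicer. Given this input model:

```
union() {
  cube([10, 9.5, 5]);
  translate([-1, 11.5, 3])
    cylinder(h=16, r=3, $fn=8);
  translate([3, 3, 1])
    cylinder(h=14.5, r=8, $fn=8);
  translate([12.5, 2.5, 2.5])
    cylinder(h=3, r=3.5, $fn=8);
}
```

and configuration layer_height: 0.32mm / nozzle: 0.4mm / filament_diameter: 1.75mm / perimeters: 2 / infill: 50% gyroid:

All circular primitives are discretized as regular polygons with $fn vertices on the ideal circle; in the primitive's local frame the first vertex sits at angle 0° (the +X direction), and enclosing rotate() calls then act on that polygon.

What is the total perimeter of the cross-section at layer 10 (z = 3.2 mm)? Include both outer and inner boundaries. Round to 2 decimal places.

71.63 mm

At z = 3.2 mm: the cube is present — its section is the full 10×9.5 rectangle (perimeter 39.00 mm); the r=3 cylinder at (-1, 11.5) contributes a regular 8-gon of circumradius 3 (perimeter = 2·8·3.000·sin(180°/8) = 18.37 mm); the r=8 cylinder at (3, 3) contributes a regular 8-gon of circumradius 8 (perimeter = 2·8·8.000·sin(180°/8) = 48.98 mm); the r=3.5 cylinder at (12.5, 2.5) contributes a regular 8-gon of circumradius 3.5 (perimeter = 2·8·3.500·sin(180°/8) = 21.43 mm); Taking the union: the regions partially overlap (shared area 97.95 mm²), so the edge portions inside another operand are dropped and the merged outline is re-measured after clipping — boundary = 71.63 mm. Overall, the cross-section is a single solid region. Total boundary length (outer) = 71.63 mm.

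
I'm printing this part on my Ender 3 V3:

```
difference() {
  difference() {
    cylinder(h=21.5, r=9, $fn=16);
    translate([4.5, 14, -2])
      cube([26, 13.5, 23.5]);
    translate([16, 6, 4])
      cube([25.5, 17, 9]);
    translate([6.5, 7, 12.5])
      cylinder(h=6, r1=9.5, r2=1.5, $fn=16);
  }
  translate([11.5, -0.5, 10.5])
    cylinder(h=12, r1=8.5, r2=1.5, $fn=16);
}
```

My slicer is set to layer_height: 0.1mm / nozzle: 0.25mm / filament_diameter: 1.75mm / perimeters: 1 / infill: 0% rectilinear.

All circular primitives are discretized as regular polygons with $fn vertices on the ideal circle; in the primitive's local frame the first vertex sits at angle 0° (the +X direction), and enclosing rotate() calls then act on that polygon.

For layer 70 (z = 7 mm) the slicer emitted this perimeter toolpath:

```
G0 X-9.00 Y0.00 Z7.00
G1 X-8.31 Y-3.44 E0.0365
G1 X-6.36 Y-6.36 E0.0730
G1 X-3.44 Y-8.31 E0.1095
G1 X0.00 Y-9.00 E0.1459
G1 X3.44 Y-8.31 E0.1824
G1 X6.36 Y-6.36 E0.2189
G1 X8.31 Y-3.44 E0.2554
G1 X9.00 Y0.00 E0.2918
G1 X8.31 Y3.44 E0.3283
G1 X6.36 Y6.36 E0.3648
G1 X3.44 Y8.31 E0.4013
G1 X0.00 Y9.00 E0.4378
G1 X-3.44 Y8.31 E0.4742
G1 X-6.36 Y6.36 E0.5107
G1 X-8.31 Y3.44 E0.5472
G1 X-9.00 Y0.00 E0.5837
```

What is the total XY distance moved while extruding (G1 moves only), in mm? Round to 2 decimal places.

Sum the Euclidean lengths of each G1 segment: total = 56.16 mm.

56.16 mm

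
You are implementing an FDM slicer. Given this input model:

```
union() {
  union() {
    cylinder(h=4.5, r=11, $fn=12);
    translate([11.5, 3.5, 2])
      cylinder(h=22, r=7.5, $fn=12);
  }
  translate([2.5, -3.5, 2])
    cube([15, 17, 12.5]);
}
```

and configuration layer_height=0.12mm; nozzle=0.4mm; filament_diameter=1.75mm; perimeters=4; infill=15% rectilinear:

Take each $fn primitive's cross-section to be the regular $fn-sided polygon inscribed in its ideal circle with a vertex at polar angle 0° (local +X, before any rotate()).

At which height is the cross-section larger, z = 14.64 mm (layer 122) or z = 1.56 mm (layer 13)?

layer 13 (z = 1.56 mm)

Layer 122 (z = 14.64): the cylinder is not intersected at this z (z outside [0, 4.5]); the cylinder at (11.5, 3.5): section is a regular 12-gon, circumradius r=7.5 (area = (12/2)·7.500²·sin(360°/12) = 168.75 mm²); Taking the union: only the r=7.5 cylinder at (11.5, 3.5) is present, so the union is just that shape — area = 168.75 mm²; the cube at (2.5, -3.5) is not intersected at this z (z outside [2, 14.5]); Taking the union: only the result so far is present, so the union is just that shape — area = 168.75 mm². So its area = 168.75 mm². Layer 13 (z = 1.56): the r=11 cylinder gives a regular 12-gon of circumradius 11 (constant along its height) (area = (12/2)·11.000²·sin(360°/12) = 363.00 mm²); the cylinder at (11.5, 3.5) is not intersected at this z (z outside [2, 24]); Combining (union): only the r=11 cylinder is present, so the union is just that shape — area = 363.00 mm²; the cube at (2.5, -3.5) is absent (z outside [2, 14.5]); Merging all regions: only that combined region is present, so the union is just that shape — area = 363.00 mm². So its area = 363.00 mm². Layer 13 is larger (363.00 vs 168.75 mm²).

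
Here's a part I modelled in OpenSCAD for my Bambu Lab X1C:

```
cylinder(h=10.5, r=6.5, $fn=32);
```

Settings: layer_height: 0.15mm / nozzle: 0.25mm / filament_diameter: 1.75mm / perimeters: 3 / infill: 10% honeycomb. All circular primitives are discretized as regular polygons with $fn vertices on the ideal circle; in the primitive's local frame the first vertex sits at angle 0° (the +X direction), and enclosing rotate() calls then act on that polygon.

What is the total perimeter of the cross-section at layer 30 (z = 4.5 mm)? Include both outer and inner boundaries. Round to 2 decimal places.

At z = 4.5 mm: the cylinder: section is a regular 32-gon, circumradius r=6.5 (perimeter = 2·32·6.500·sin(180°/32) = 40.78 mm). Overall, the cross-section is a single solid region. Total boundary length (outer) = 40.78 mm.

40.78 mm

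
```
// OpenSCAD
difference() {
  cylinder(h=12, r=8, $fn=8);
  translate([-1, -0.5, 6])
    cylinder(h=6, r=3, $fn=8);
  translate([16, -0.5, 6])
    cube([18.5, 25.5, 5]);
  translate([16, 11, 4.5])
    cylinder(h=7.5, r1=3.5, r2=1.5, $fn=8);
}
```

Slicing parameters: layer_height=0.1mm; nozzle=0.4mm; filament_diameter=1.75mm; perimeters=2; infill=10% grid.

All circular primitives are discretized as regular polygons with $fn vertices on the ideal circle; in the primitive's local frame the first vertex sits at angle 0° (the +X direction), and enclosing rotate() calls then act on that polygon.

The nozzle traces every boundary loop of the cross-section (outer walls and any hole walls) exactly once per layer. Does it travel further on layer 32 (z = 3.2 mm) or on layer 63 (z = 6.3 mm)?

layer 63 (z = 6.3 mm)

Layer 32 (z = 3.2): the r=8 cylinder gives a regular 8-gon of circumradius 8 (constant along its height) (perimeter = 2·8·8.000·sin(180°/8) = 48.98 mm); the cylinder at (-1, -0.5) does not reach this height (z outside [6, 12]); the cube at (16, -0.5) does not reach this height (z outside [6, 11]); the cone at (16, 11) is absent (z outside [4.5, 12]); Taking the first minus the rest: none of the subtracted shapes is present at this height, so the r=8 cylinder is unchanged — boundary = 48.98 mm. So its perimeter = 48.98 mm. Layer 63 (z = 6.3): the r=8 cylinder gives a regular 8-gon of circumradius 8 (constant along its height) (perimeter = 2·8·8.000·sin(180°/8) = 48.98 mm); the r=3 cylinder at (-1, -0.5) gives a regular 8-gon of circumradius 3 (constant along its height) (perimeter = 2·8·3.000·sin(180°/8) = 18.37 mm); the 18.5×25.5 cube at (16, -0.5) contributes its full rectangle (perimeter 88.00 mm); the cone at (16, 11): at t=0.240 of its height the radius interpolates to r₁+(r₂−r₁)t = 3.020, giving a regular 8-gon of that circumradius (perimeter = 2·8·3.020·sin(180°/8) = 18.49 mm); Taking the first minus the rest: starting from the r=8 cylinder, the r=3 cylinder at (-1, -0.5) lies wholly inside it (removes its full 25.46 mm² and its 18.37 mm outline becomes a hole wall); the 18.5×25.5 cube at (16, -0.5) misses the remaining region (no effect); the cone at (16, 11) misses the remaining region (no effect) — boundary (outer + 1 inner loop) = 67.35 mm. So its perimeter = 67.35 mm. Layer 63 is larger (67.35 vs 48.98 mm).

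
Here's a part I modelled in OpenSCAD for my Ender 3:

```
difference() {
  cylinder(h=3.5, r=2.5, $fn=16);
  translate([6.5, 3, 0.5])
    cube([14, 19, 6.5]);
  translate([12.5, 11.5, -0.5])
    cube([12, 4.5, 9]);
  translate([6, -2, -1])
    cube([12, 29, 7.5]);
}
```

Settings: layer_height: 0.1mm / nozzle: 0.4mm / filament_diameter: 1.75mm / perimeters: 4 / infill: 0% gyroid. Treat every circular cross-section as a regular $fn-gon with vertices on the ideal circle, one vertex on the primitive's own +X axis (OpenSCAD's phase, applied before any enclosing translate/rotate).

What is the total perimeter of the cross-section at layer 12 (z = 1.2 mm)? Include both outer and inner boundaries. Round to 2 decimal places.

15.61 mm

At z = 1.2 mm: the r=2.5 cylinder contributes a regular 16-gon of circumradius 2.5 (perimeter = 2·16·2.500·sin(180°/16) = 15.61 mm); the cube at (6.5, 3) is present — its section is the full 14×19 rectangle (perimeter 66.00 mm); the 12×4.5 cube at (12.5, 11.5) contributes its full rectangle (perimeter 33.00 mm); the cube at (6, -2) is present — its section is the full 12×29 rectangle (perimeter 82.00 mm); After the difference (first − rest): starting from the r=2.5 cylinder, the 14×19 cube at (6.5, 3) misses the remaining region (no effect); the 12×4.5 cube at (12.5, 11.5) misses the remaining region (no effect); the 12×29 cube at (6, -2) misses the remaining region (no effect) — boundary = 15.61 mm. Overall, the cross-section is a single solid region. Total boundary length (outer) = 15.61 mm.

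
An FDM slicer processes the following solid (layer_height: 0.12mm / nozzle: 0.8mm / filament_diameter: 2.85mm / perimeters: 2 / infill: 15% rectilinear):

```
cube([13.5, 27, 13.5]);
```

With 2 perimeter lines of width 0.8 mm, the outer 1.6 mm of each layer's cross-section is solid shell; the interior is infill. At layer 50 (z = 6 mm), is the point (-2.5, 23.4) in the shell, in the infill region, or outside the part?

At z = 6 mm: the cube (footprint 13.5×27) is included at this height. Overall, the cross-section is a single solid region. The nearest boundary edge runs (0.00, 27.00)→(0.00, 0.00); distance from the point to it = 2.50 mm. The point is not inside any of the regions above, so it lies outside the cross-section (2.50 mm from the nearest boundary).

outside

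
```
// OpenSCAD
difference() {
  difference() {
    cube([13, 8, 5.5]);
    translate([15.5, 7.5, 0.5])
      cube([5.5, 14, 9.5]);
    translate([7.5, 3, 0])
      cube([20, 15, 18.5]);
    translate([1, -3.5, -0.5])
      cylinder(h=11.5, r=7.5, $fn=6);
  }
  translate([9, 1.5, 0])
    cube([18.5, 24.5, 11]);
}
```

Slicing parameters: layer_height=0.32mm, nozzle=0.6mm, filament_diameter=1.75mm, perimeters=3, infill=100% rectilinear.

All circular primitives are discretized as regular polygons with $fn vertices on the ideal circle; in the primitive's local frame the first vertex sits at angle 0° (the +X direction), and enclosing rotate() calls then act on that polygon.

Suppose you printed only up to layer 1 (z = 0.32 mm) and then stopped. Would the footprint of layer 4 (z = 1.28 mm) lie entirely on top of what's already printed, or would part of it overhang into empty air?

entirely on top

Compare the two slices. At z = 0.32: the cube (footprint 13×8) is included at this height (area 104.00 mm²); the cube at (15.5, 7.5) is absent (z outside [0.5, 10]); the cube at (7.5, 3) is present — its section is the full 20×15 rectangle (area 300.00 mm²); the r=7.5 cylinder at (1, -3.5) contributes a regular 6-gon of circumradius 7.5 (area = (6/2)·7.500²·sin(360°/6) = 146.14 mm²); Subtracting the remaining from the first: starting from the 13×8 cube (104.00 mm²), the 20×15 cube at (7.5, 3) partially overlaps it — only the 27.50 mm² overlap (of its 300.00 mm²) is removed, clipping the outline; the r=7.5 cylinder at (1, -3.5) partially overlaps it — only the 16.82 mm² overlap (of its 146.14 mm²) is removed, clipping the outline — area = 59.68 mm²; the 18.5×24.5 cube at (9, 1.5) contributes its full rectangle (area 453.25 mm²); Taking the first minus the rest: starting from that combined region (59.68 mm²), the 18.5×24.5 cube at (9, 1.5) partially overlaps it — only the 6.00 mm² overlap (of its 453.25 mm²) is removed, clipping the outline — area = 53.68 mm². At z = 1.28: the cube is present — its section is the full 13×8 rectangle (area 104.00 mm²); the cube at (15.5, 7.5) (footprint 5.5×14) is included at this height (area 77.00 mm²); the cube at (7.5, 3) (footprint 20×15) is included at this height (area 300.00 mm²); the cylinder at (1, -3.5): section is a regular 6-gon, circumradius r=7.5 (area = (6/2)·7.500²·sin(360°/6) = 146.14 mm²); After the difference (first − rest): starting from the 13×8 cube (104.00 mm²), the 5.5×14 cube at (15.5, 7.5) misses the remaining region (no effect); the 20×15 cube at (7.5, 3) partially overlaps it — only the 27.50 mm² overlap (of its 300.00 mm²) is removed, clipping the outline; the r=7.5 cylinder at (1, -3.5) partially overlaps it — only the 16.82 mm² overlap (of its 146.14 mm²) is removed, clipping the outline — area = 59.68 mm²; the cube at (9, 1.5) (footprint 18.5×24.5) is included at this height (area 453.25 mm²); After the difference (first − rest): starting from that combined region (59.68 mm²), the 18.5×24.5 cube at (9, 1.5) partially overlaps it — only the 6.00 mm² overlap (of its 453.25 mm²) is removed, clipping the outline — area = 53.68 mm². Checking containment: the cross-section at z = 1.28 is a subset of the cross-section at z = 0.32.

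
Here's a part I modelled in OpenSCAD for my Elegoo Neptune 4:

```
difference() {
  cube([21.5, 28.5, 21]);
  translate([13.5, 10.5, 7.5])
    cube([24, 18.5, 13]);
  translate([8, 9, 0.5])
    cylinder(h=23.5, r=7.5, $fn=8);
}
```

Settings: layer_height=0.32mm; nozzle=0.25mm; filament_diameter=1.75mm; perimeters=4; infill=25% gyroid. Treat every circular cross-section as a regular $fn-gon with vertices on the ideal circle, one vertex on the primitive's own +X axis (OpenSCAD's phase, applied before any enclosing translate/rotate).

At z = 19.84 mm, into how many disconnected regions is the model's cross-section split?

1

At z = 19.84 mm: the 21.5×28.5 cube contributes its full rectangle; the cube at (13.5, 10.5) (footprint 24×18.5) is included at this height; the r=7.5 cylinder at (8, 9) gives a regular 8-gon of circumradius 7.5 (constant along its height); Subtracting the remaining from the first: starting from the 21.5×28.5 cube, the 24×18.5 cube at (13.5, 10.5) partially overlaps it — only the 144.00 mm² overlap (of its 444.00 mm²) is removed, clipping the outline; the r=7.5 cylinder at (8, 9) partially overlaps it — only the 156.80 mm² overlap (of its 159.10 mm²) is removed, clipping the outline — 1 connected region. The result has 1 disconnected region.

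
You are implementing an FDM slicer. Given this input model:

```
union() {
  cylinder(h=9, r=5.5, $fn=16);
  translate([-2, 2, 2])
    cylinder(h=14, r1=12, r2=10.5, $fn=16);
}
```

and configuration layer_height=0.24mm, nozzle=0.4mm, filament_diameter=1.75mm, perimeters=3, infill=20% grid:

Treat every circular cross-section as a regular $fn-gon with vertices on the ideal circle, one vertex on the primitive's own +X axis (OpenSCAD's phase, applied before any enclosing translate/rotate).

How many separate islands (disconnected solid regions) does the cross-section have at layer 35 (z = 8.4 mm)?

1

At z = 8.4 mm: the cylinder: section is a regular 16-gon, circumradius r=5.5; the cone at (-2, 2) contributes a regular 16-gon of circumradius 11.314 (interpolated between r1=12 and r2=10.5 at t=0.457); Combining (union): the r=5.5 cylinder lies entirely inside the cone at (-2, 2), so the union is just the cone at (-2, 2) — 1 connected region. Overall, the cross-section is a single solid region. Island count = 1.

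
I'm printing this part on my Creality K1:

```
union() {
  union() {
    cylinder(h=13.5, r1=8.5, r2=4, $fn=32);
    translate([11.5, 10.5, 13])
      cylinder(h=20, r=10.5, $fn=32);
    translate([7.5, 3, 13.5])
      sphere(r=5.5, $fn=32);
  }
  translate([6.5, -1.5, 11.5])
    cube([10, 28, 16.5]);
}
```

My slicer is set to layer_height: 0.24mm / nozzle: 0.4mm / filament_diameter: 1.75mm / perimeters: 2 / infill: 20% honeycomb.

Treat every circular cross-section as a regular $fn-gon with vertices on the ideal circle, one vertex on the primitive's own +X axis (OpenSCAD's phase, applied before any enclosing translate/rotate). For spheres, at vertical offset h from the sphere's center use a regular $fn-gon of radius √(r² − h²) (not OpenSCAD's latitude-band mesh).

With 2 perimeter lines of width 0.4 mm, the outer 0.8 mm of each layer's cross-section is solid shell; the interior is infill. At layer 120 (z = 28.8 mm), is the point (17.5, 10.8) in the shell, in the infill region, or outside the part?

infill

At z = 28.8 mm: the cone is absent (z outside [0, 13.5]); the r=10.5 cylinder at (11.5, 10.5) gives a regular 32-gon of circumradius 10.5 (constant along its height); the sphere at (7.5, 3) is absent (|z−center|=15.300 > r=5.5); Merging all regions: only the r=10.5 cylinder at (11.5, 10.5) is present, so the union is just that shape — 1 connected region; the cube at (6.5, -1.5) is absent (z outside [11.5, 28]); Combining (union): only that combined region is present, so the union is just that shape — 1 connected region. Overall, the cross-section is a single solid region. The nearest boundary edge runs (22.00, 10.50)→(21.80, 12.55); distance from the point to it = 4.45 mm. The point is inside the cross-section and 4.45 mm from the nearest boundary — more than the 0.8 mm shell width (2 × 0.4), so it's in the infill interior.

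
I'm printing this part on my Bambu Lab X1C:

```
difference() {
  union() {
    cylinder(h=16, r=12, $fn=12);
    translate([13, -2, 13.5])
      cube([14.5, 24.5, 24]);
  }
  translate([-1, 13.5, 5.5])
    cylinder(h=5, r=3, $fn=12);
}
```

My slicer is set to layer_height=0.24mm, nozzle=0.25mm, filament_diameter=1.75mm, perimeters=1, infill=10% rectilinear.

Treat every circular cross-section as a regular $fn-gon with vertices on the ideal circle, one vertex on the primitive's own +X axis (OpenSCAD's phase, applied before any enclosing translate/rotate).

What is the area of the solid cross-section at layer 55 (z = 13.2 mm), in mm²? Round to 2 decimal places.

At z = 13.2 mm: the r=12 cylinder contributes a regular 12-gon of circumradius 12 (area = (12/2)·12.000²·sin(360°/12) = 432.00 mm²); the cube at (13, -2) is absent (z outside [13.5, 37.5]); Combining (union): only the r=12 cylinder is present, so the union is just that shape — area = 432.00 mm²; the cylinder at (-1, 13.5) is not intersected at this z (z outside [5.5, 10.5]); After the difference (first − rest): none of the subtracted shapes is present at this height, so the result so far is unchanged — area = 432.00 mm². Overall, the cross-section is a single solid region. Net area = 432.00 mm².

432.00 mm²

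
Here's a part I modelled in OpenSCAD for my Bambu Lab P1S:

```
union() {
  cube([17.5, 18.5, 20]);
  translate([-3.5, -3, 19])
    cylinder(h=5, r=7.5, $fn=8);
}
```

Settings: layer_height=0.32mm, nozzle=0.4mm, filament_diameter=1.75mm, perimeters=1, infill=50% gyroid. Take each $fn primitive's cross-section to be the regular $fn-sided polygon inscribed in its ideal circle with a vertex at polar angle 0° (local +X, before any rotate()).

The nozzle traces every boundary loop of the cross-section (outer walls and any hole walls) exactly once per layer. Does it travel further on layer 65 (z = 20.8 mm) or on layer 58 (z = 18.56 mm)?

Layer 65 (z = 20.8): the cube is not intersected at this z (z outside [0, 20]); the r=7.5 cylinder at (-3.5, -3) contributes a regular 8-gon of circumradius 7.5 (perimeter = 2·8·7.500·sin(180°/8) = 45.92 mm); Taking the union: only the r=7.5 cylinder at (-3.5, -3) is present, so the union is just that shape — boundary = 45.92 mm. So its perimeter = 45.92 mm. Layer 58 (z = 18.56): the 17.5×18.5 cube contributes its full rectangle (perimeter 72.00 mm); the cylinder at (-3.5, -3) does not reach this height (z outside [19, 24]); Taking the union: only the 17.5×18.5 cube is present, so the union is just that shape — boundary = 72.00 mm. So its perimeter = 72.00 mm. Layer 58 is larger (72.00 vs 45.92 mm).

layer 58 (z = 18.56 mm)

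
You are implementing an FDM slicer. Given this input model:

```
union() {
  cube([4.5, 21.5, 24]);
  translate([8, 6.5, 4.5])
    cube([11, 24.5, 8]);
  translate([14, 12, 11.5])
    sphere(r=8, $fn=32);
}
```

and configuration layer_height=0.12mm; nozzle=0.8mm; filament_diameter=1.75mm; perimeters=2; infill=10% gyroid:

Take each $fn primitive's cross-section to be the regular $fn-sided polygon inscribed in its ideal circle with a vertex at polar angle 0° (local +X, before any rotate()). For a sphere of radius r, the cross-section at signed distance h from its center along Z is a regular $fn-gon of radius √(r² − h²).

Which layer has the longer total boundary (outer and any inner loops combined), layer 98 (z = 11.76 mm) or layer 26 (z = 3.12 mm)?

Layer 98 (z = 11.76): the 4.5×21.5 cube contributes its full rectangle (perimeter 52.00 mm); the 11×24.5 cube at (8, 6.5) contributes its full rectangle (perimeter 71.00 mm); the sphere at (14, 12): section is a regular 32-gon, circumradius = √(r²−h²) = √(8²−0.26²) = 7.996 (perimeter = 2·32·7.996·sin(180°/32) = 50.16 mm); Combining (union): the regions partially overlap (shared area 140.34 mm²), so the edge portions inside another operand are dropped and the merged outline is re-measured after clipping — boundary = 127.64 mm. So its perimeter = 127.64 mm. Layer 26 (z = 3.12): the 4.5×21.5 cube contributes its full rectangle (perimeter 52.00 mm); the cube at (8, 6.5) is not intersected at this z (z outside [4.5, 12.5]); the sphere at (14, 12) is absent (|z−center|=8.380 > r=8); Combining (union): only the 4.5×21.5 cube is present, so the union is just that shape — boundary = 52.00 mm. So its perimeter = 52.00 mm. Layer 98 is larger (127.64 vs 52.00 mm).

layer 98 (z = 11.76 mm)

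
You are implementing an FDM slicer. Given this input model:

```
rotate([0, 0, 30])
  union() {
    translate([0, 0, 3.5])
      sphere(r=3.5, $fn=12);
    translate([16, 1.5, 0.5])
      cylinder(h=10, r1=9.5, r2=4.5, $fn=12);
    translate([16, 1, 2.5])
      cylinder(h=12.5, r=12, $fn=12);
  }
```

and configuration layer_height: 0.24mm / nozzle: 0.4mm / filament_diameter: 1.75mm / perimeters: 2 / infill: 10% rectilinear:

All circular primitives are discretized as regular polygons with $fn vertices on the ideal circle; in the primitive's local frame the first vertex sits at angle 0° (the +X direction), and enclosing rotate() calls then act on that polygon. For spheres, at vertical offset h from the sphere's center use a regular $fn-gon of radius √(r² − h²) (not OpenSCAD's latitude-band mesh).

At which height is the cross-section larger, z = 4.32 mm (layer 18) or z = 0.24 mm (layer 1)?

Layer 18 (z = 4.32): the sphere: section is a regular 12-gon, circumradius = √(r²−h²) = √(3.5²−0.82²) = 3.403 (area = (12/2)·3.403²·sin(360°/12) = 34.73 mm²); the cone at (16, 1.5) contributes a regular 12-gon of circumradius 7.590 (interpolated between r1=9.5 and r2=4.5 at t=0.382) (area = (12/2)·7.590²·sin(360°/12) = 172.82 mm²); the r=12 cylinder at (16, 1) contributes a regular 12-gon of circumradius 12 (area = (12/2)·12.000²·sin(360°/12) = 432.00 mm²); Merging all regions: the regions partially overlap — summed areas 639.56 mm² minus the doubly-counted overlap 172.82 mm² gives 466.73 mm² — area = 466.73 mm²; (whole slice rotated 30° about Z — lengths, areas and connectivity unchanged). So its area = 466.73 mm². Layer 1 (z = 0.24): the r=3.5 sphere slices to a regular 12-gon of circumradius 1.274 (√(r²−h²) with h=3.26 from center) (area = (12/2)·1.274²·sin(360°/12) = 4.87 mm²); the cone at (16, 1.5) is absent (z outside [0.5, 10.5]); the cylinder at (16, 1) is not intersected at this z (z outside [2.5, 15]); Combining (union): only the r=3.5 sphere is present, so the union is just that shape — area = 4.87 mm²; (whole slice rotated 30° about Z — lengths, areas and connectivity unchanged). So its area = 4.87 mm². Layer 18 is larger (466.73 vs 4.87 mm²).

layer 18 (z = 4.32 mm)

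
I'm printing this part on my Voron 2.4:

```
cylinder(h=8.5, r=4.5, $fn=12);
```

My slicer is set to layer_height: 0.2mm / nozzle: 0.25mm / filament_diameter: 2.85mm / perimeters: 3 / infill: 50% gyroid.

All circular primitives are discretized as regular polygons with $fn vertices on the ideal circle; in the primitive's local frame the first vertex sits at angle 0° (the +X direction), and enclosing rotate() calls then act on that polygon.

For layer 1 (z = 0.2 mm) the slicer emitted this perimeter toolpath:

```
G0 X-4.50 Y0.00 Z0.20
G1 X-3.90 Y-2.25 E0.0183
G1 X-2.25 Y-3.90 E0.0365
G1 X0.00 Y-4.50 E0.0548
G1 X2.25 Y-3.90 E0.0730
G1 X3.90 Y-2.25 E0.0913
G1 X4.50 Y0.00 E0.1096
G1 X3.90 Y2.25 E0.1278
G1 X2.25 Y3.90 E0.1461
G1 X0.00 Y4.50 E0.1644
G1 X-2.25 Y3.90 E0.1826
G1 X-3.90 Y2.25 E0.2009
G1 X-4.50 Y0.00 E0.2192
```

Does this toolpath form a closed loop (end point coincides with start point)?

Start point (G0): (-4.50, 0.00). End point (last G1): the path returns to the start — closed.

yes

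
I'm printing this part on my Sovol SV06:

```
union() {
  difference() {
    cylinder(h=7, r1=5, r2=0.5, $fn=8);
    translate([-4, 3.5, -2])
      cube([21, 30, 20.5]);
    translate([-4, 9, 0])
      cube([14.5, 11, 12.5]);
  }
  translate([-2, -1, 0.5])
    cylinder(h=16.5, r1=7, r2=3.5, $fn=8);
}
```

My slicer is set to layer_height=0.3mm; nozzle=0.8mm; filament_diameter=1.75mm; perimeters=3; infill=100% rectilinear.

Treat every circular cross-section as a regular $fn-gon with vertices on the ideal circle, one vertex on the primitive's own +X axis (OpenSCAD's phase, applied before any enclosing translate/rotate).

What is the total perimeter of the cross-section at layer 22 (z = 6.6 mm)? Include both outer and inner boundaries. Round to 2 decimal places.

At z = 6.6 mm: the cone: at t=0.943 of its height the radius interpolates to r₁+(r₂−r₁)t = 0.757, giving a regular 8-gon of that circumradius (perimeter = 2·8·0.757·sin(180°/8) = 4.64 mm); the cube at (-4, 3.5) is present — its section is the full 21×30 rectangle (perimeter 102.00 mm); the 14.5×11 cube at (-4, 9) contributes its full rectangle (perimeter 51.00 mm); Subtracting the remaining from the first: starting from the cone, the 21×30 cube at (-4, 3.5) misses the remaining region (no effect); the 14.5×11 cube at (-4, 9) misses the remaining region (no effect) — boundary = 4.64 mm; the cone at (-2, -1) contributes a regular 8-gon of circumradius 5.706 (interpolated between r1=7 and r2=3.5 at t=0.370) (perimeter = 2·8·5.706·sin(180°/8) = 34.94 mm); Merging all regions: that combined region lies entirely inside the cone at (-2, -1), so the union is just the cone at (-2, -1) — boundary = 34.94 mm. Overall, the cross-section is a single solid region. Total boundary length (outer) = 34.94 mm.

34.94 mm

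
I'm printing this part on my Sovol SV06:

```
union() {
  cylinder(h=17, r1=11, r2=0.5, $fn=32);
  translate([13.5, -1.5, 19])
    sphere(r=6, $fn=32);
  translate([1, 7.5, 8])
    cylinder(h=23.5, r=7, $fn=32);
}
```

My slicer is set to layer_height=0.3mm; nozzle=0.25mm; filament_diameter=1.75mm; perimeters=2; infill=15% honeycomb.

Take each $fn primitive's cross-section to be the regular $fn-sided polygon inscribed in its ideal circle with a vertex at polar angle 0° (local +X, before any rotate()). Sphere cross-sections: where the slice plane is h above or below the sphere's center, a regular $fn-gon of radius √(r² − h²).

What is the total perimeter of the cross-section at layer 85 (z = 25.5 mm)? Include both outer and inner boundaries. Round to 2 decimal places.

At z = 25.5 mm: the cone is not intersected at this z (z outside [0, 17]); the sphere at (13.5, -1.5) does not reach this height (|z−center|=6.500 > r=6); the r=7 cylinder at (1, 7.5) gives a regular 32-gon of circumradius 7 (constant along its height) (perimeter = 2·32·7.000·sin(180°/32) = 43.91 mm); Merging all regions: only the r=7 cylinder at (1, 7.5) is present, so the union is just that shape — boundary = 43.91 mm. Overall, the cross-section is a single solid region. Total boundary length (outer) = 43.91 mm.

43.91 mm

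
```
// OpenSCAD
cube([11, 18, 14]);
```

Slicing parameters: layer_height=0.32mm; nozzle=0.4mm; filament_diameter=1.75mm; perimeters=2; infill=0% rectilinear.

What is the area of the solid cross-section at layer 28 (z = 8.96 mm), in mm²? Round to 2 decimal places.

At z = 8.96 mm: the cube is present — its section is the full 11×18 rectangle (area 198.00 mm²). Overall, the cross-section is a single solid region. Net area = 198.00 mm².

198.00 mm²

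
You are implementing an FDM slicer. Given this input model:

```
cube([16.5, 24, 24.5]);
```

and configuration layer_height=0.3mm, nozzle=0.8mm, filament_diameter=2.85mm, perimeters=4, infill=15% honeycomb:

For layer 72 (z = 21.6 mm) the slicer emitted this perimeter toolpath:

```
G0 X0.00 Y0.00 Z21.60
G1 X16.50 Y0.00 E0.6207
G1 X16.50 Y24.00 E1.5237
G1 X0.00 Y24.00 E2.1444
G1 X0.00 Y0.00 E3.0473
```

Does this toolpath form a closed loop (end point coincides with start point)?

Start point (G0): (0.00, 0.00). End point (last G1): the path returns to the start — closed.

yes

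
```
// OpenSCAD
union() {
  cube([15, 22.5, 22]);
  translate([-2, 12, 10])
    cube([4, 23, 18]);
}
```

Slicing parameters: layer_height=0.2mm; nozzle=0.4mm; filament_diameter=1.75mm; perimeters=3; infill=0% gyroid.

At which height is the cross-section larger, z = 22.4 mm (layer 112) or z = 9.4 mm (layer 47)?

layer 47 (z = 9.4 mm)

Layer 112 (z = 22.4): the cube is not intersected at this z (z outside [0, 22]); the 4×23 cube at (-2, 12) contributes its full rectangle (area 92.00 mm²); Merging all regions: only the 4×23 cube at (-2, 12) is present, so the union is just that shape — area = 92.00 mm². So its area = 92.00 mm². Layer 47 (z = 9.4): the cube (footprint 15×22.5) is included at this height (area 337.50 mm²); the cube at (-2, 12) is not intersected at this z (z outside [10, 28]); Taking the union: only the 15×22.5 cube is present, so the union is just that shape — area = 337.50 mm². So its area = 337.50 mm². Layer 47 is larger (337.50 vs 92.00 mm²).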